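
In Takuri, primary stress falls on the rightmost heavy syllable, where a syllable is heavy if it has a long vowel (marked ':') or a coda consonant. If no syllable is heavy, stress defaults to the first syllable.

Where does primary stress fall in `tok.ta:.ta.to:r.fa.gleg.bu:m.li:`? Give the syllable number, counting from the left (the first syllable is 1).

Weights: 1 tok H, 2 ta: H, 3 ta L, 4 to:r H, 5 fa L, 6 gleg H, 7 bu:m H, 8 li: H.
Heavy syllables in the domain: 1, 2, 4, 6, 7, 8. The rightmost is syllable 8 (li:).
Primary stress: syllable 8 → tok.ta:.ta.to:r.fa.gleg.bu:m.ˈli:.

8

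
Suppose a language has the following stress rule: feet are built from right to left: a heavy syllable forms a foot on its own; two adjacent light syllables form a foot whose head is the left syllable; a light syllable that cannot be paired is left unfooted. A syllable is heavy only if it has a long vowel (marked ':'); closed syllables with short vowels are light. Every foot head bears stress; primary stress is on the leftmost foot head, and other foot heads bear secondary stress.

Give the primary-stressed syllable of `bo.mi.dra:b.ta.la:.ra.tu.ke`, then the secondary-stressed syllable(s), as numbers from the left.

Weights: 1 bo L, 2 mi L, 3 dra:b H, 4 ta L, 5 la: H, 6 ra L, 7 tu L, 8 ke L.
Parse right to left (heavy = foot alone; LL = one foot; stranded L unfooted): (ˈbo.mi) (ˈdra:b) ta (ˈla:) ra (ˈtu.ke).
Foot heads: 1, 3, 5, 7.
Primary stress on the leftmost head = syllable 1.
Secondary stress on 3, 5, 7: ˈbo.mi.ˌdra:b.ta.ˌla:.ra.ˌtu.ke.

primary 1, secondary 3, 5, 7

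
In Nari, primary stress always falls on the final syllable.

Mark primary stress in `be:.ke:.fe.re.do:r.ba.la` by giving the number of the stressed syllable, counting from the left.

7

The word has 7 syllables; the final syllable is syllable 7 (la).
Primary stress: syllable 7 → be:.ke:.fe.re.do:r.ba.ˈla.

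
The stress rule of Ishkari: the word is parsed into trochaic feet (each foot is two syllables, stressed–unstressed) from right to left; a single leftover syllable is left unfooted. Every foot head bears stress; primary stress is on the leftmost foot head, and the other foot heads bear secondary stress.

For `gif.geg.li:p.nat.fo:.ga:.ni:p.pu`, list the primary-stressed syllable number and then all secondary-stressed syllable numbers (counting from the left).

Parse right to left into trochaic (ˈσσ) feet: (ˈgif.geg) (ˈli:p.nat) (ˈfo:.ga:) (ˈni:p.pu).
Foot heads (stressed positions): 1, 3, 5, 7.
End Rule Leftmost: primary stress on the leftmost head = syllable 1.
Secondary stress on 3, 5, 7: ˈgif.geg.ˌli:p.nat.ˌfo:.ga:.ˌni:p.pu.

primary 1, secondary 3, 5, 7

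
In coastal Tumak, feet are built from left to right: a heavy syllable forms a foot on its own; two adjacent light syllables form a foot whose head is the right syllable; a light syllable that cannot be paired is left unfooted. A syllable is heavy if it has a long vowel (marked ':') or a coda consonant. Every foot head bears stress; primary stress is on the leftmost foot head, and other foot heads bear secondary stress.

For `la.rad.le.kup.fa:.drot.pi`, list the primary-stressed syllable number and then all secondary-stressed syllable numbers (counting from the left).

Weights: 1 la L, 2 rad H, 3 le L, 4 kup H, 5 fa: H, 6 drot H, 7 pi L.
Parse left to right (heavy = foot alone; LL = one foot; stranded L unfooted): la (ˈrad) le (ˈkup) (ˈfa:) (ˈdrot) pi.
Foot heads: 2, 4, 5, 6.
Primary stress on the leftmost head = syllable 2.
Secondary stress on 4, 5, 6: la.ˈrad.le.ˌkup.ˌfa:.ˌdrot.pi.

primary 2, secondary 4, 5, 6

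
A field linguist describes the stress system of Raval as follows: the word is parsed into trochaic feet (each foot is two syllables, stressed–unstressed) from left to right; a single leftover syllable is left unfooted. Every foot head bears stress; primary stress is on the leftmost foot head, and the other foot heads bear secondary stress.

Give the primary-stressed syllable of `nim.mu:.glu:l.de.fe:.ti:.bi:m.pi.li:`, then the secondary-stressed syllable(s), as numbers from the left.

Parse left to right into trochaic (ˈσσ) feet: (ˈnim.mu:) (ˈglu:l.de) (ˈfe:.ti:) (ˈbi:m.pi) li:. Syllable 9 is left unfooted.
Foot heads (stressed positions): 1, 3, 5, 7.
End Rule Leftmost: primary stress on the leftmost head = syllable 1.
Secondary stress on 3, 5, 7: ˈnim.mu:.ˌglu:l.de.ˌfe:.ti:.ˌbi:m.pi.li:.

primary 1, secondary 3, 5, 7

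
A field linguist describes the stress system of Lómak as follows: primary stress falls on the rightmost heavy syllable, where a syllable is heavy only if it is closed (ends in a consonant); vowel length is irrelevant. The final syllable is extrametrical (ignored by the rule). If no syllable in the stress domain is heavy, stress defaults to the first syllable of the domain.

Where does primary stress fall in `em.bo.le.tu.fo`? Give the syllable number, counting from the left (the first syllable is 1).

The final syllable (5, fo) is extrametrical; the stress domain is syllables 1–4.
Weights: 1 em H, 2 bo L, 3 le L, 4 tu L.
Heavy syllables in the domain: 1. The rightmost is syllable 1 (em).
Primary stress: syllable 1 → ˈem.bo.le.tu.fo.

1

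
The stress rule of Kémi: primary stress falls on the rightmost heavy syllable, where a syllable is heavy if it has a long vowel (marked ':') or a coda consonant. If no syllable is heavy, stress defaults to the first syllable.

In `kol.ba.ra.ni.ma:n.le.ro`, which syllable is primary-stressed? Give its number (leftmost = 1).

Weights: 1 kol H, 2 ba L, 3 ra L, 4 ni L, 5 ma:n H, 6 le L, 7 ro L.
Heavy syllables in the domain: 1, 5. The rightmost is syllable 5 (ma:n).
Primary stress: syllable 5 → kol.ba.ra.ni.ˈma:n.le.ro.

5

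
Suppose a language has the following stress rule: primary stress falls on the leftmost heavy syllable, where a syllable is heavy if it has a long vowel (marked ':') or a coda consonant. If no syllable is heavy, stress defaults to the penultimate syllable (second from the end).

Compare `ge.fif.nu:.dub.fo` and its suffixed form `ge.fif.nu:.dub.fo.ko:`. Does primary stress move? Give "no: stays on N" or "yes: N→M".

no: stays on 2

Base `ge.fif.nu:.dub.fo` (5 syllables):
  Weights: 1 ge L, 2 fif H, 3 nu: H, 4 dub H, 5 fo L.
  Heavy syllables in the domain: 2, 3, 4. The leftmost is syllable 2 (fif).
  → primary stress on syllable 2.
Suffixed `ge.fif.nu:.dub.fo.ko:` (6 syllables):
  Weights: 1 ge L, 2 fif H, 3 nu: H, 4 dub H, 5 fo L, 6 ko: H.
  Heavy syllables in the domain: 2, 3, 4, 6. The leftmost is syllable 2 (fif).
  → primary stress on syllable 2.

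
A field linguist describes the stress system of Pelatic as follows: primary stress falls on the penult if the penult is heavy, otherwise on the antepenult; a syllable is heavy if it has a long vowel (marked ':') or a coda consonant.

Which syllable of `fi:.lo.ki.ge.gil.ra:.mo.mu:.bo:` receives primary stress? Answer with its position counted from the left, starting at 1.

Weights: 7 mo L, 8 mu: H, 9 bo: H.
The penult (syllable 8, mu:) is heavy, so it takes stress.
Primary stress: syllable 8 → fi:.lo.ki.ge.gil.ra:.mo.ˈmu:.bo:.

8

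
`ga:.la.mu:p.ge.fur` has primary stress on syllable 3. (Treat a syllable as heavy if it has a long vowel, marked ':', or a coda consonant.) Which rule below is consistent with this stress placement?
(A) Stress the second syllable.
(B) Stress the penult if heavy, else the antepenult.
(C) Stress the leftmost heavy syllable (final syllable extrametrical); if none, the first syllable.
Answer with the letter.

B

Rule A → syllable 2 (observed: 3).
Rule B → syllable 3 ✓.
Rule C → syllable 1 (observed: 3).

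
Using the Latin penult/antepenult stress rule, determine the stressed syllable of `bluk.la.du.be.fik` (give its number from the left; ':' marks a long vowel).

Classical Latin: stress the penult if heavy (long vowel or closed), else the antepenult.
Weights: 3 du L, 4 be L, 5 fik H.
The penult (syllable 4, be) is light, so stress falls on the antepenult (syllable 3, du).
Stress on syllable 3: bluk.la.ˈdu.be.fik.

3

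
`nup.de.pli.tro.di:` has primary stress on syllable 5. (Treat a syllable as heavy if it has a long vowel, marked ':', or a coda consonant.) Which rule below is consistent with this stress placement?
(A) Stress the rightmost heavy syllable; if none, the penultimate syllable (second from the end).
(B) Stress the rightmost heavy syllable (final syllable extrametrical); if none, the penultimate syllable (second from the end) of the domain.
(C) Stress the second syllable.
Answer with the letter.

A

Rule A → syllable 5 ✓.
Rule B → syllable 1 (observed: 5).
Rule C → syllable 2 (observed: 5).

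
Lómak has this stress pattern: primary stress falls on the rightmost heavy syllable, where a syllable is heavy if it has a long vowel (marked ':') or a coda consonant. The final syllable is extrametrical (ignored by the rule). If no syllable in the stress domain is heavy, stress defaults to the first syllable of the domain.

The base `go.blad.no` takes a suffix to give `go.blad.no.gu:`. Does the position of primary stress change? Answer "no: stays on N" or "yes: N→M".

Base `go.blad.no` (3 syllables):
  The final syllable (3, no) is extrametrical; the stress domain is syllables 1–2.
  Weights: 1 go L, 2 blad H.
  Heavy syllables in the domain: 2. The rightmost is syllable 2 (blad).
  → primary stress on syllable 2.
Suffixed `go.blad.no.gu:` (4 syllables):
  The final syllable (4, gu:) is extrametrical; the stress domain is syllables 1–3.
  Weights: 1 go L, 2 blad H, 3 no L.
  Heavy syllables in the domain: 2. The rightmost is syllable 2 (blad).
  → primary stress on syllable 2.

no: stays on 2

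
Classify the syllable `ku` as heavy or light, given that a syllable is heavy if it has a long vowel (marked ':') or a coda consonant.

light

`ku`: short vowel, open (no coda). Short vowel, open → light.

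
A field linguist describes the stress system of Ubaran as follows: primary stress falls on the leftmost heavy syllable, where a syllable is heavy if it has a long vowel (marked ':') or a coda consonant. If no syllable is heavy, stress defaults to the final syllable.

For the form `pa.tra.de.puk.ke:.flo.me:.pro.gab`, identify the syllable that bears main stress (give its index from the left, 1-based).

4

Weights: 1 pa L, 2 tra L, 3 de L, 4 puk H, 5 ke: H, 6 flo L, 7 me: H, 8 pro L, 9 gab H.
Heavy syllables in the domain: 4, 5, 7, 9. The leftmost is syllable 4 (puk).
Primary stress: syllable 4 → pa.tra.de.ˈpuk.ke:.flo.me:.pro.gab.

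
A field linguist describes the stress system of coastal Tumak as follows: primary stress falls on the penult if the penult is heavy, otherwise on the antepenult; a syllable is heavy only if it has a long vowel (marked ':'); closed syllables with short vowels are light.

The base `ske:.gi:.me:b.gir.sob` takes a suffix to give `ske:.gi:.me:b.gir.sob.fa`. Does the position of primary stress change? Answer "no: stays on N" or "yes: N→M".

Base `ske:.gi:.me:b.gir.sob` (5 syllables):
  Weights: 3 me:b H, 4 gir L, 5 sob L.
  The penult (syllable 4, gir) is light, so stress falls on the antepenult (syllable 3, me:b).
  → primary stress on syllable 3.
Suffixed `ske:.gi:.me:b.gir.sob.fa` (6 syllables):
  Weights: 4 gir L, 5 sob L, 6 fa L.
  The penult (syllable 5, sob) is light, so stress falls on the antepenult (syllable 4, gir).
  → primary stress on syllable 4.

yes: 3→4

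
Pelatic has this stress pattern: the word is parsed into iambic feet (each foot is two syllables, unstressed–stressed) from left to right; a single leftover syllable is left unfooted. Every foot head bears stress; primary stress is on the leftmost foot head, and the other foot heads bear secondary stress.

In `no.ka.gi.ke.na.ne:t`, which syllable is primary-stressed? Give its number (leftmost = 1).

Parse left to right into iambic (σˈσ) feet: (no.ˈka) (gi.ˈke) (na.ˈne:t).
Foot heads (stressed positions): 2, 4, 6.
End Rule Leftmost: primary stress on the leftmost head = syllable 2.
Primary stress: syllable 2 → no.ˈka.gi.ke.na.ne:t.

2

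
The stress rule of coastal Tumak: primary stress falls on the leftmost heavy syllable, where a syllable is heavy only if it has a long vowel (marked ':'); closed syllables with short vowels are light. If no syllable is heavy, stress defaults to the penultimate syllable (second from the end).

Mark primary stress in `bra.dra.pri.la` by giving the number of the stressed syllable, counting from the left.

3

Weights: 1 bra L, 2 dra L, 3 pri L, 4 la L.
No heavy syllable in the domain; default to the penultimate syllable (second from the end) = syllable 3.
Primary stress: syllable 3 → bra.dra.ˈpri.la.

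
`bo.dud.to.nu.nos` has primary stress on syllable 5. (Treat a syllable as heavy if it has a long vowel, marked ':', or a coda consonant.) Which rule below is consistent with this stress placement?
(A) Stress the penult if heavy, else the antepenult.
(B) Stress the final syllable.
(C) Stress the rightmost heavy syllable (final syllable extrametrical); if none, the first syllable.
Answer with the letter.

Rule A → syllable 3 (observed: 5).
Rule B → syllable 5 ✓.
Rule C → syllable 2 (observed: 5).

B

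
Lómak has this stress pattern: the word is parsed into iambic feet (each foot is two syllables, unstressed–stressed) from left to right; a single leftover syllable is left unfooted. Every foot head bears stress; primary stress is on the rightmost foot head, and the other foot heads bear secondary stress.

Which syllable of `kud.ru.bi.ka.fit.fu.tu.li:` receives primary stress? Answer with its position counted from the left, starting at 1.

8

Parse left to right into iambic (σˈσ) feet: (kud.ˈru) (bi.ˈka) (fit.ˈfu) (tu.ˈli:).
Foot heads (stressed positions): 2, 4, 6, 8.
End Rule Rightmost: primary stress on the rightmost head = syllable 8.
Primary stress: syllable 8 → kud.ru.bi.ka.fit.fu.tu.ˈli:.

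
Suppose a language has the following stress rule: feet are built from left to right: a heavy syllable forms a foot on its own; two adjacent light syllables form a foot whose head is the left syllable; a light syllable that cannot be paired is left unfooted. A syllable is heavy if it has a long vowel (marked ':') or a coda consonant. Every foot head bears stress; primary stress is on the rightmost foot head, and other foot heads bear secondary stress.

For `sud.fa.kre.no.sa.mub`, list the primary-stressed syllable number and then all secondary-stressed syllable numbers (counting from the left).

Weights: 1 sud H, 2 fa L, 3 kre L, 4 no L, 5 sa L, 6 mub H.
Parse left to right (heavy = foot alone; LL = one foot; stranded L unfooted): (ˈsud) (ˈfa.kre) (ˈno.sa) (ˈmub).
Foot heads: 1, 2, 4, 6.
Primary stress on the rightmost head = syllable 6.
Secondary stress on 1, 2, 4: ˌsud.ˌfa.kre.ˌno.sa.ˈmub.

primary 6, secondary 1, 2, 4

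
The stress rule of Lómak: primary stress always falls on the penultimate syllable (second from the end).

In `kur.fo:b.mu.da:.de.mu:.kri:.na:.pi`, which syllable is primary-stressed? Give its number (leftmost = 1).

8

The word has 9 syllables; the penultimate syllable (second from the end) is syllable 8 (na:).
Primary stress: syllable 8 → kur.fo:b.mu.da:.de.mu:.kri:.ˈna:.pi.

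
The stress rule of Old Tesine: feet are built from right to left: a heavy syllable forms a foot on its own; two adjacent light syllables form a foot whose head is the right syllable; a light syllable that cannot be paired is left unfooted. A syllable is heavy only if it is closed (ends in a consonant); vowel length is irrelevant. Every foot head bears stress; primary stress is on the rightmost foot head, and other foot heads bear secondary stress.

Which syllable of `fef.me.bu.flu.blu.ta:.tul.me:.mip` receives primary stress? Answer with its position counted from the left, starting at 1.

9

Weights: 1 fef H, 2 me L, 3 bu L, 4 flu L, 5 blu L, 6 ta: L, 7 tul H, 8 me: L, 9 mip H.
Parse right to left (heavy = foot alone; LL = one foot; stranded L unfooted): (ˈfef) me (bu.ˈflu) (blu.ˈta:) (ˈtul) me: (ˈmip).
Foot heads: 1, 4, 6, 7, 9.
Primary stress on the rightmost head = syllable 9.
Primary stress: syllable 9 → fef.me.bu.flu.blu.ta:.tul.me:.ˈmip.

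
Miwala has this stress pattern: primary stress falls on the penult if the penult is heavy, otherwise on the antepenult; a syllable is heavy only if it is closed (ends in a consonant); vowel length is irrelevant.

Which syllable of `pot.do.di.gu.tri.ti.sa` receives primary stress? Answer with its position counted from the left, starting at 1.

5

Weights: 5 tri L, 6 ti L, 7 sa L.
The penult (syllable 6, ti) is light, so stress falls on the antepenult (syllable 5, tri).
Primary stress: syllable 5 → pot.do.di.gu.ˈtri.ti.sa.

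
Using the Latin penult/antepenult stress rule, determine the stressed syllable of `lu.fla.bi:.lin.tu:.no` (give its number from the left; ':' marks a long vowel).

Classical Latin: stress the penult if heavy (long vowel or closed), else the antepenult.
Weights: 4 lin H, 5 tu: H, 6 no L.
The penult (syllable 5, tu:) is heavy, so it takes stress.
Stress on syllable 5: lu.fla.bi:.lin.ˈtu:.no.

5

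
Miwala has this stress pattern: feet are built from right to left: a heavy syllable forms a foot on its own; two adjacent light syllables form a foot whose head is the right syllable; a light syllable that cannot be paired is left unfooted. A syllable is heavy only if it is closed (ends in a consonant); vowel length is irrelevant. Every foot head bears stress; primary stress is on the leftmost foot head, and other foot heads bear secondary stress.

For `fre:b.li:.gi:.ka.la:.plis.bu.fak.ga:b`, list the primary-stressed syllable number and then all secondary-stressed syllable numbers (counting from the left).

primary 1, secondary 3, 5, 6, 8, 9

Weights: 1 fre:b H, 2 li: L, 3 gi: L, 4 ka L, 5 la: L, 6 plis H, 7 bu L, 8 fak H, 9 ga:b H.
Parse right to left (heavy = foot alone; LL = one foot; stranded L unfooted): (ˈfre:b) (li:.ˈgi:) (ka.ˈla:) (ˈplis) bu (ˈfak) (ˈga:b).
Foot heads: 1, 3, 5, 6, 8, 9.
Primary stress on the leftmost head = syllable 1.
Secondary stress on 3, 5, 6, 8, 9: ˈfre:b.li:.ˌgi:.ka.ˌla:.ˌplis.bu.ˌfak.ˌga:b.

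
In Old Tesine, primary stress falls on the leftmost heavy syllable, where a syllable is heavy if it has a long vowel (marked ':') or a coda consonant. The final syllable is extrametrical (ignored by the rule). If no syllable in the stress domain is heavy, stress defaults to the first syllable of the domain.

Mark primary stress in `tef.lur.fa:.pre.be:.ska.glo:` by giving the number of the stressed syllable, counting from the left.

1

The final syllable (7, glo:) is extrametrical; the stress domain is syllables 1–6.
Weights: 1 tef H, 2 lur H, 3 fa: H, 4 pre L, 5 be: H, 6 ska L.
Heavy syllables in the domain: 1, 2, 3, 5. The leftmost is syllable 1 (tef).
Primary stress: syllable 1 → ˈtef.lur.fa:.pre.be:.ska.glo:.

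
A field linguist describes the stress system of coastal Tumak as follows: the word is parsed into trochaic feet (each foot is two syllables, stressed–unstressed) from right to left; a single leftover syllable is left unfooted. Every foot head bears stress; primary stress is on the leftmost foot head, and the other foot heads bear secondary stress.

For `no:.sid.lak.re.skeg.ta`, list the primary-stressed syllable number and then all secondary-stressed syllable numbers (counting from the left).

primary 1, secondary 3, 5

Parse right to left into trochaic (ˈσσ) feet: (ˈno:.sid) (ˈlak.re) (ˈskeg.ta).
Foot heads (stressed positions): 1, 3, 5.
End Rule Leftmost: primary stress on the leftmost head = syllable 1.
Secondary stress on 3, 5: ˈno:.sid.ˌlak.re.ˌskeg.ta.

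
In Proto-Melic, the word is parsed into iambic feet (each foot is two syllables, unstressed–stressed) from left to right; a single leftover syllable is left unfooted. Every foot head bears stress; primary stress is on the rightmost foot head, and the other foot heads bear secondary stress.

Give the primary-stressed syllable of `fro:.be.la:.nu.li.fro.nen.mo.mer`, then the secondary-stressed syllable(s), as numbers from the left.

Parse left to right into iambic (σˈσ) feet: (fro:.ˈbe) (la:.ˈnu) (li.ˈfro) (nen.ˈmo) mer. Syllable 9 is left unfooted.
Foot heads (stressed positions): 2, 4, 6, 8.
End Rule Rightmost: primary stress on the rightmost head = syllable 8.
Secondary stress on 2, 4, 6: fro:.ˌbe.la:.ˌnu.li.ˌfro.nen.ˈmo.mer.

primary 8, secondary 2, 4, 6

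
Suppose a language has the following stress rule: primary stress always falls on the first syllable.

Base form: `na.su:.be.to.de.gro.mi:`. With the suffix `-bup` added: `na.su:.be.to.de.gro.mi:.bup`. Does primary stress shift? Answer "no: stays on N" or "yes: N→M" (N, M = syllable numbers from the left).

no: stays on 1

Base `na.su:.be.to.de.gro.mi:` (7 syllables):
  The word has 7 syllables; the first syllable is syllable 1 (na).
  → primary stress on syllable 1.
Suffixed `na.su:.be.to.de.gro.mi:.bup` (8 syllables):
  The word has 8 syllables; the first syllable is syllable 1 (na).
  → primary stress on syllable 1.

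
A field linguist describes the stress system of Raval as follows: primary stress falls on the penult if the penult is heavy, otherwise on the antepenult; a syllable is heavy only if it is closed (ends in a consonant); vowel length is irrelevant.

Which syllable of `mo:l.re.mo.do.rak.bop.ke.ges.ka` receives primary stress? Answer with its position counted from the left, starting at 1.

Weights: 7 ke L, 8 ges H, 9 ka L.
The penult (syllable 8, ges) is heavy, so it takes stress.
Primary stress: syllable 8 → mo:l.re.mo.do.rak.bop.ke.ˈges.ka.

8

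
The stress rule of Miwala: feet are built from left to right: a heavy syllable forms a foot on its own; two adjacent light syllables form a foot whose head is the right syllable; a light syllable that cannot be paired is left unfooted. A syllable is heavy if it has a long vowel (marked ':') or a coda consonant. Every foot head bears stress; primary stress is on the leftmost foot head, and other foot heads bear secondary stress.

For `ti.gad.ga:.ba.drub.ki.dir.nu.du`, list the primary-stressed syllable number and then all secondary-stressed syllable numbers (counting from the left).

primary 2, secondary 3, 5, 7, 9

Weights: 1 ti L, 2 gad H, 3 ga: H, 4 ba L, 5 drub H, 6 ki L, 7 dir H, 8 nu L, 9 du L.
Parse left to right (heavy = foot alone; LL = one foot; stranded L unfooted): ti (ˈgad) (ˈga:) ba (ˈdrub) ki (ˈdir) (nu.ˈdu).
Foot heads: 2, 3, 5, 7, 9.
Primary stress on the leftmost head = syllable 2.
Secondary stress on 3, 5, 7, 9: ti.ˈgad.ˌga:.ba.ˌdrub.ki.ˌdir.nu.ˌdu.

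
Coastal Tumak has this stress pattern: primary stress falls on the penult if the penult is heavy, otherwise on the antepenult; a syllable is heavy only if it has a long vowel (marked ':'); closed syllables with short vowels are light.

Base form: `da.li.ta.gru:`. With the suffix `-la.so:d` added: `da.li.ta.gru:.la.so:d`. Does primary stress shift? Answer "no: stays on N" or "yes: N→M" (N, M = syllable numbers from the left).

Base `da.li.ta.gru:` (4 syllables):
  Weights: 2 li L, 3 ta L, 4 gru: H.
  The penult (syllable 3, ta) is light, so stress falls on the antepenult (syllable 2, li).
  → primary stress on syllable 2.
Suffixed `da.li.ta.gru:.la.so:d` (6 syllables):
  Weights: 4 gru: H, 5 la L, 6 so:d H.
  The penult (syllable 5, la) is light, so stress falls on the antepenult (syllable 4, gru:).
  → primary stress on syllable 4.

yes: 2→4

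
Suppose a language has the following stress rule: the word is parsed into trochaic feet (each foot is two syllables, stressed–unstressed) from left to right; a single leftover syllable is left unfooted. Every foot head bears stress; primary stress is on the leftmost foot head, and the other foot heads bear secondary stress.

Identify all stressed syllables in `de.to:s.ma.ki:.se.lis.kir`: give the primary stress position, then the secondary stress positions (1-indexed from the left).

Parse left to right into trochaic (ˈσσ) feet: (ˈde.to:s) (ˈma.ki:) (ˈse.lis) kir. Syllable 7 is left unfooted.
Foot heads (stressed positions): 1, 3, 5.
End Rule Leftmost: primary stress on the leftmost head = syllable 1.
Secondary stress on 3, 5: ˈde.to:s.ˌma.ki:.ˌse.lis.kir.

primary 1, secondary 3, 5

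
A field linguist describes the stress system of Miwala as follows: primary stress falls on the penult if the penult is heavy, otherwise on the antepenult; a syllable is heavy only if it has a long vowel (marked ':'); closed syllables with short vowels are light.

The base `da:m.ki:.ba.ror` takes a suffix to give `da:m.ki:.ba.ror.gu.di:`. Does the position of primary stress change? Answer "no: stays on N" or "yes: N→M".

Base `da:m.ki:.ba.ror` (4 syllables):
  Weights: 2 ki: H, 3 ba L, 4 ror L.
  The penult (syllable 3, ba) is light, so stress falls on the antepenult (syllable 2, ki:).
  → primary stress on syllable 2.
Suffixed `da:m.ki:.ba.ror.gu.di:` (6 syllables):
  Weights: 4 ror L, 5 gu L, 6 di: H.
  The penult (syllable 5, gu) is light, so stress falls on the antepenult (syllable 4, ror).
  → primary stress on syllable 4.

yes: 2→4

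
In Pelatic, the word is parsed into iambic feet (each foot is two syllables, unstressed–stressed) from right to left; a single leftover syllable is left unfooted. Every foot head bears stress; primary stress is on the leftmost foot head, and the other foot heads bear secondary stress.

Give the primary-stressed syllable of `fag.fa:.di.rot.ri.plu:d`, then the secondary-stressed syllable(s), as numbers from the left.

primary 2, secondary 4, 6

Parse right to left into iambic (σˈσ) feet: (fag.ˈfa:) (di.ˈrot) (ri.ˈplu:d).
Foot heads (stressed positions): 2, 4, 6.
End Rule Leftmost: primary stress on the leftmost head = syllable 2.
Secondary stress on 4, 6: fag.ˈfa:.di.ˌrot.ri.ˌplu:d.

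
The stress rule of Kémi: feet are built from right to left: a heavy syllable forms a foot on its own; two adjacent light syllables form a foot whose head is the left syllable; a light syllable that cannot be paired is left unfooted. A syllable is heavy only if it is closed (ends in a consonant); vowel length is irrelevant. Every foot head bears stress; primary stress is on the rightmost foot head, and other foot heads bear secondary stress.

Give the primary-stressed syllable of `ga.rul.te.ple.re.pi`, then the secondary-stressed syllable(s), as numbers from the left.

Weights: 1 ga L, 2 rul H, 3 te L, 4 ple L, 5 re L, 6 pi L.
Parse right to left (heavy = foot alone; LL = one foot; stranded L unfooted): ga (ˈrul) (ˈte.ple) (ˈre.pi).
Foot heads: 2, 3, 5.
Primary stress on the rightmost head = syllable 5.
Secondary stress on 2, 3: ga.ˌrul.ˌte.ple.ˈre.pi.

primary 5, secondary 2, 3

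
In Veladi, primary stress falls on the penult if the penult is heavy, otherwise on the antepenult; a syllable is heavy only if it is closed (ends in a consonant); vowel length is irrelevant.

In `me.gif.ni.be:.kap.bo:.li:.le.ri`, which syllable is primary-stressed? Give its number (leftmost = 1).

Weights: 7 li: L, 8 le L, 9 ri L.
The penult (syllable 8, le) is light, so stress falls on the antepenult (syllable 7, li:).
Primary stress: syllable 7 → me.gif.ni.be:.kap.bo:.ˈli:.le.ri.

7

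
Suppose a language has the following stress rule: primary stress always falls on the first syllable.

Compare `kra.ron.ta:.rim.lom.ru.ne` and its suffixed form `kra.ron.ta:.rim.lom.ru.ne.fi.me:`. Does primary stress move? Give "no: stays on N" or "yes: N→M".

no: stays on 1

Base `kra.ron.ta:.rim.lom.ru.ne` (7 syllables):
  The word has 7 syllables; the first syllable is syllable 1 (kra).
  → primary stress on syllable 1.
Suffixed `kra.ron.ta:.rim.lom.ru.ne.fi.me:` (9 syllables):
  The word has 9 syllables; the first syllable is syllable 1 (kra).
  → primary stress on syllable 1.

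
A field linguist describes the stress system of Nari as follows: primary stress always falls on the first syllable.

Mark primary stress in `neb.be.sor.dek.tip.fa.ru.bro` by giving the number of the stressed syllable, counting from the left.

1

The word has 8 syllables; the first syllable is syllable 1 (neb).
Primary stress: syllable 1 → ˈneb.be.sor.dek.tip.fa.ru.bro.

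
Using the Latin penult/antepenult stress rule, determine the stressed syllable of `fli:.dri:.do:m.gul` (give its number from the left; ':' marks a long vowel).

3

Classical Latin: stress the penult if heavy (long vowel or closed), else the antepenult.
Weights: 2 dri: H, 3 do:m H, 4 gul H.
The penult (syllable 3, do:m) is heavy, so it takes stress.
Stress on syllable 3: fli:.dri:.ˈdo:m.gul.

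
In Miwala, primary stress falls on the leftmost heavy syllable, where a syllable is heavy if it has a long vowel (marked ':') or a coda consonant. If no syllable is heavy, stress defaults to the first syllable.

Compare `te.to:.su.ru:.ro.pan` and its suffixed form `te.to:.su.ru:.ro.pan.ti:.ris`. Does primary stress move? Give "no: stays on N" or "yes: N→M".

Base `te.to:.su.ru:.ro.pan` (6 syllables):
  Weights: 1 te L, 2 to: H, 3 su L, 4 ru: H, 5 ro L, 6 pan H.
  Heavy syllables in the domain: 2, 4, 6. The leftmost is syllable 2 (to:).
  → primary stress on syllable 2.
Suffixed `te.to:.su.ru:.ro.pan.ti:.ris` (8 syllables):
  Weights: 1 te L, 2 to: H, 3 su L, 4 ru: H, 5 ro L, 6 pan H, 7 ti: H, 8 ris H.
  Heavy syllables in the domain: 2, 4, 6, 7, 8. The leftmost is syllable 2 (to:).
  → primary stress on syllable 2.

no: stays on 2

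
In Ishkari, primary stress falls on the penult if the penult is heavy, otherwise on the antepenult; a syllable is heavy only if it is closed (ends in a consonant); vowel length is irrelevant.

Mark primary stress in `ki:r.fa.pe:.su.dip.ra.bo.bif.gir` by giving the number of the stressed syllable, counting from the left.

Weights: 7 bo L, 8 bif H, 9 gir H.
The penult (syllable 8, bif) is heavy, so it takes stress.
Primary stress: syllable 8 → ki:r.fa.pe:.su.dip.ra.bo.ˈbif.gir.

8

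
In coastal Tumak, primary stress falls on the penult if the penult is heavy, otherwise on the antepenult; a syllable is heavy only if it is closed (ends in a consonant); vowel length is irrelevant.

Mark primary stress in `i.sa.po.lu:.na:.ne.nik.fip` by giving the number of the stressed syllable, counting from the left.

7

Weights: 6 ne L, 7 nik H, 8 fip H.
The penult (syllable 7, nik) is heavy, so it takes stress.
Primary stress: syllable 7 → i.sa.po.lu:.na:.ne.ˈnik.fip.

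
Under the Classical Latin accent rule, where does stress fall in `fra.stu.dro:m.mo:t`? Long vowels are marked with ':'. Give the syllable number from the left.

Classical Latin: stress the penult if heavy (long vowel or closed), else the antepenult.
Weights: 2 stu L, 3 dro:m H, 4 mo:t H.
The penult (syllable 3, dro:m) is heavy, so it takes stress.
Stress on syllable 3: fra.stu.ˈdro:m.mo:t.

3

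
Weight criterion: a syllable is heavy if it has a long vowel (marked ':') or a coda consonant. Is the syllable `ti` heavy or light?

`ti`: short vowel, open (no coda). Short vowel, open → light.

light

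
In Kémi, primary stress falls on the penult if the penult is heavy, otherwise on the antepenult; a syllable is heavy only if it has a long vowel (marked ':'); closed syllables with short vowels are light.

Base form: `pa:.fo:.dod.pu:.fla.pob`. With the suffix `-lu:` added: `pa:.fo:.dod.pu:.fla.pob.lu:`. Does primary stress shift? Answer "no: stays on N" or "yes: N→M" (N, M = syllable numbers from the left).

yes: 4→5

Base `pa:.fo:.dod.pu:.fla.pob` (6 syllables):
  Weights: 4 pu: H, 5 fla L, 6 pob L.
  The penult (syllable 5, fla) is light, so stress falls on the antepenult (syllable 4, pu:).
  → primary stress on syllable 4.
Suffixed `pa:.fo:.dod.pu:.fla.pob.lu:` (7 syllables):
  Weights: 5 fla L, 6 pob L, 7 lu: H.
  The penult (syllable 6, pob) is light, so stress falls on the antepenult (syllable 5, fla).
  → primary stress on syllable 5.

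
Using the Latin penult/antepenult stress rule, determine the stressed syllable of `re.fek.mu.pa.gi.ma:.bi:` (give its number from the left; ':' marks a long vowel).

6

Classical Latin: stress the penult if heavy (long vowel or closed), else the antepenult.
Weights: 5 gi L, 6 ma: H, 7 bi: H.
The penult (syllable 6, ma:) is heavy, so it takes stress.
Stress on syllable 6: re.fek.mu.pa.gi.ˈma:.bi:.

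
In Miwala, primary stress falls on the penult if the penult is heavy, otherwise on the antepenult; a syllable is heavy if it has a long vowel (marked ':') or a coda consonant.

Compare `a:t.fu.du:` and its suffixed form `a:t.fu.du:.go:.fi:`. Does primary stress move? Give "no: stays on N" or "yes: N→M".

Base `a:t.fu.du:` (3 syllables):
  Weights: 1 a:t H, 2 fu L, 3 du: H.
  The penult (syllable 2, fu) is light, so stress falls on the antepenult (syllable 1, a:t).
  → primary stress on syllable 1.
Suffixed `a:t.fu.du:.go:.fi:` (5 syllables):
  Weights: 3 du: H, 4 go: H, 5 fi: H.
  The penult (syllable 4, go:) is heavy, so it takes stress.
  → primary stress on syllable 4.

yes: 1→4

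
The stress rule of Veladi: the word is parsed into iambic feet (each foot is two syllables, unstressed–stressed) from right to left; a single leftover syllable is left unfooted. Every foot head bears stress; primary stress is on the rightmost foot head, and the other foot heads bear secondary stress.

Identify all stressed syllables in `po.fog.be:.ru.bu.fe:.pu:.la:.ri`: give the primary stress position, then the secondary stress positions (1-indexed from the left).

primary 9, secondary 3, 5, 7

Parse right to left into iambic (σˈσ) feet: po (fog.ˈbe:) (ru.ˈbu) (fe:.ˈpu:) (la:.ˈri). Syllable 1 is left unfooted.
Foot heads (stressed positions): 3, 5, 7, 9.
End Rule Rightmost: primary stress on the rightmost head = syllable 9.
Secondary stress on 3, 5, 7: po.fog.ˌbe:.ru.ˌbu.fe:.ˌpu:.la:.ˈri.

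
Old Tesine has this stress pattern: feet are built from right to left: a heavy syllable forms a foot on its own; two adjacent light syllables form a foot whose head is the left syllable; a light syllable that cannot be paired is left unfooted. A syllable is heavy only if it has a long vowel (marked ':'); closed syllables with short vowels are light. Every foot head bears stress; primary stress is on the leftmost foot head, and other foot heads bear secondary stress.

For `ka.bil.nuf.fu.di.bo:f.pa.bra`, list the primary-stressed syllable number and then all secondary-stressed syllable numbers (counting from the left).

Weights: 1 ka L, 2 bil L, 3 nuf L, 4 fu L, 5 di L, 6 bo:f H, 7 pa L, 8 bra L.
Parse right to left (heavy = foot alone; LL = one foot; stranded L unfooted): ka (ˈbil.nuf) (ˈfu.di) (ˈbo:f) (ˈpa.bra).
Foot heads: 2, 4, 6, 7.
Primary stress on the leftmost head = syllable 2.
Secondary stress on 4, 6, 7: ka.ˈbil.nuf.ˌfu.di.ˌbo:f.ˌpa.bra.

primary 2, secondary 4, 6, 7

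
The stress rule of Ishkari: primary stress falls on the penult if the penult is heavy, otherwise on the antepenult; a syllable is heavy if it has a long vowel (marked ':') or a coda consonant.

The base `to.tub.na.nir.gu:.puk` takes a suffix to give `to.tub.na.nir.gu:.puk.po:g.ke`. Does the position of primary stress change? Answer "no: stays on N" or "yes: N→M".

yes: 5→7

Base `to.tub.na.nir.gu:.puk` (6 syllables):
  Weights: 4 nir H, 5 gu: H, 6 puk H.
  The penult (syllable 5, gu:) is heavy, so it takes stress.
  → primary stress on syllable 5.
Suffixed `to.tub.na.nir.gu:.puk.po:g.ke` (8 syllables):
  Weights: 6 puk H, 7 po:g H, 8 ke L.
  The penult (syllable 7, po:g) is heavy, so it takes stress.
  → primary stress on syllable 7.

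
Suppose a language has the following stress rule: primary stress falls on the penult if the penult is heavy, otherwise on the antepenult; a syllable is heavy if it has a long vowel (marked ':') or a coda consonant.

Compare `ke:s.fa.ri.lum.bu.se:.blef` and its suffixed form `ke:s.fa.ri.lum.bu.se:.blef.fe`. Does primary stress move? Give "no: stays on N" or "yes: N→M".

Base `ke:s.fa.ri.lum.bu.se:.blef` (7 syllables):
  Weights: 5 bu L, 6 se: H, 7 blef H.
  The penult (syllable 6, se:) is heavy, so it takes stress.
  → primary stress on syllable 6.
Suffixed `ke:s.fa.ri.lum.bu.se:.blef.fe` (8 syllables):
  Weights: 6 se: H, 7 blef H, 8 fe L.
  The penult (syllable 7, blef) is heavy, so it takes stress.
  → primary stress on syllable 7.

yes: 6→7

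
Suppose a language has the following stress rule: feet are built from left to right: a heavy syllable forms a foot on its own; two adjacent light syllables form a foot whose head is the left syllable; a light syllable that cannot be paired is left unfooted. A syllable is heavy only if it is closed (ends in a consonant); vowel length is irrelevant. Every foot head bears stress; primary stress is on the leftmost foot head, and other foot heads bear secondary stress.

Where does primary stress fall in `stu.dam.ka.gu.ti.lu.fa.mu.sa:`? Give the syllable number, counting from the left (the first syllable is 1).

Weights: 1 stu L, 2 dam H, 3 ka L, 4 gu L, 5 ti L, 6 lu L, 7 fa L, 8 mu L, 9 sa: L.
Parse left to right (heavy = foot alone; LL = one foot; stranded L unfooted): stu (ˈdam) (ˈka.gu) (ˈti.lu) (ˈfa.mu) sa:.
Foot heads: 2, 3, 5, 7.
Primary stress on the leftmost head = syllable 2.
Primary stress: syllable 2 → stu.ˈdam.ka.gu.ti.lu.fa.mu.sa:.

2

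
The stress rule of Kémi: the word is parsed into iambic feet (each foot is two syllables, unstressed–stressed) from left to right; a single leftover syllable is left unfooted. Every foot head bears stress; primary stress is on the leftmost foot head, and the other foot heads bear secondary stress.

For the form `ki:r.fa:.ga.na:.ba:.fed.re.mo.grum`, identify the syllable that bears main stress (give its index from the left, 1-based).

2

Parse left to right into iambic (σˈσ) feet: (ki:r.ˈfa:) (ga.ˈna:) (ba:.ˈfed) (re.ˈmo) grum. Syllable 9 is left unfooted.
Foot heads (stressed positions): 2, 4, 6, 8.
End Rule Leftmost: primary stress on the leftmost head = syllable 2.
Primary stress: syllable 2 → ki:r.ˈfa:.ga.na:.ba:.fed.re.mo.grum.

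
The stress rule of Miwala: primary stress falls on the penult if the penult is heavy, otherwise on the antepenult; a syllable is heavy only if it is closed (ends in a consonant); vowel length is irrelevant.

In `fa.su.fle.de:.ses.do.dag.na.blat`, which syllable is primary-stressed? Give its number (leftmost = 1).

7

Weights: 7 dag H, 8 na L, 9 blat H.
The penult (syllable 8, na) is light, so stress falls on the antepenult (syllable 7, dag).
Primary stress: syllable 7 → fa.su.fle.de:.ses.do.ˈdag.na.blat.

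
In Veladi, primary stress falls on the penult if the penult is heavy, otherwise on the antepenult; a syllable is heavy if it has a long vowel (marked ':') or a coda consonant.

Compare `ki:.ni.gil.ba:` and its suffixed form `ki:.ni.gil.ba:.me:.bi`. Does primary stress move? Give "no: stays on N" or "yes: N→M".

yes: 3→5

Base `ki:.ni.gil.ba:` (4 syllables):
  Weights: 2 ni L, 3 gil H, 4 ba: H.
  The penult (syllable 3, gil) is heavy, so it takes stress.
  → primary stress on syllable 3.
Suffixed `ki:.ni.gil.ba:.me:.bi` (6 syllables):
  Weights: 4 ba: H, 5 me: H, 6 bi L.
  The penult (syllable 5, me:) is heavy, so it takes stress.
  → primary stress on syllable 5.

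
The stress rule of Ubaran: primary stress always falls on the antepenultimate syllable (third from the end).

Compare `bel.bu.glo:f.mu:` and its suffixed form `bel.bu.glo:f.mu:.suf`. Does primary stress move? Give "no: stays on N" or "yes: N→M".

Base `bel.bu.glo:f.mu:` (4 syllables):
  The word has 4 syllables; the antepenultimate syllable (third from the end) is syllable 2 (bu).
  → primary stress on syllable 2.
Suffixed `bel.bu.glo:f.mu:.suf` (5 syllables):
  The word has 5 syllables; the antepenultimate syllable (third from the end) is syllable 3 (glo:f).
  → primary stress on syllable 3.

yes: 2→3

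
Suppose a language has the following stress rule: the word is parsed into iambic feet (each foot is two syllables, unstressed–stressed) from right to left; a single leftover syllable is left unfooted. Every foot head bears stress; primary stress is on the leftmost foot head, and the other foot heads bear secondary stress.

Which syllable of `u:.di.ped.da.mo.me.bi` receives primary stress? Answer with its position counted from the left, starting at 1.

3

Parse right to left into iambic (σˈσ) feet: u: (di.ˈped) (da.ˈmo) (me.ˈbi). Syllable 1 is left unfooted.
Foot heads (stressed positions): 3, 5, 7.
End Rule Leftmost: primary stress on the leftmost head = syllable 3.
Primary stress: syllable 3 → u:.di.ˈped.da.mo.me.bi.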